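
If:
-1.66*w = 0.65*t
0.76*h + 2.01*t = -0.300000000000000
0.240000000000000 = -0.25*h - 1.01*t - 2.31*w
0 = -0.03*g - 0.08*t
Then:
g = -0.68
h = -1.07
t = 0.25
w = -0.10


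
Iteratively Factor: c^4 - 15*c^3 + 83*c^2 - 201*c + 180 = (c - 3)*(c^3 - 12*c^2 + 47*c - 60) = (c - 5)*(c - 3)*(c^2 - 7*c + 12) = (c - 5)*(c - 3)^2*(c - 4)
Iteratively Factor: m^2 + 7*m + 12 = (m + 3)*(m + 4)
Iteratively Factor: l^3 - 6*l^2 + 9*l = (l - 3)*(l^2 - 3*l) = (l - 3)^2*(l)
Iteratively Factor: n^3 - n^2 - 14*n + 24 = (n + 4)*(n^2 - 5*n + 6) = (n - 2)*(n + 4)*(n - 3)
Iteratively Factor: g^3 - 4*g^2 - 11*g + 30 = (g - 2)*(g^2 - 2*g - 15) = (g - 2)*(g + 3)*(g - 5)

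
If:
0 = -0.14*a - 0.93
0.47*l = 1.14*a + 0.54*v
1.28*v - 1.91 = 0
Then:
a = -6.64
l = -14.40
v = 1.49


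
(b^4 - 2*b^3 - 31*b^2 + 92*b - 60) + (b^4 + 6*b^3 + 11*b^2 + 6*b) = 2*b^4 + 4*b^3 - 20*b^2 + 98*b - 60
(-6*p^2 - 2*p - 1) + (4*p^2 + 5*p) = -2*p^2 + 3*p - 1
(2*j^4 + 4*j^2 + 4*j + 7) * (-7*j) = -14*j^5 - 28*j^3 - 28*j^2 - 49*j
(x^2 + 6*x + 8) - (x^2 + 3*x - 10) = 3*x + 18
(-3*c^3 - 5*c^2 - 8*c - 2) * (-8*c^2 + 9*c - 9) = 24*c^5 + 13*c^4 + 46*c^3 - 11*c^2 + 54*c + 18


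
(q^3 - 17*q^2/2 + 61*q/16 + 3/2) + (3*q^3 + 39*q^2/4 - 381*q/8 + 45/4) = 4*q^3 + 5*q^2/4 - 701*q/16 + 51/4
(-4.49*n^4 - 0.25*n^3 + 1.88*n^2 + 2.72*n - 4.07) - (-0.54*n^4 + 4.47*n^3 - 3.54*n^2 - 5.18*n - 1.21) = -3.95*n^4 - 4.72*n^3 + 5.42*n^2 + 7.9*n - 2.86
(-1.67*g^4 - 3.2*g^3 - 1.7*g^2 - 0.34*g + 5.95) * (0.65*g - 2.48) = -1.0855*g^5 + 2.0616*g^4 + 6.831*g^3 + 3.995*g^2 + 4.7107*g - 14.756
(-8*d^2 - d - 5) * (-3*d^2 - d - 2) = 24*d^4 + 11*d^3 + 32*d^2 + 7*d + 10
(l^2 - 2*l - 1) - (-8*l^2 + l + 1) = 9*l^2 - 3*l - 2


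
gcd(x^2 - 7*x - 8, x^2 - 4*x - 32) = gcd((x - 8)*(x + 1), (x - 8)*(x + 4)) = x - 8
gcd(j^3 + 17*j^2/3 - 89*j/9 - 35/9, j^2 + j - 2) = 1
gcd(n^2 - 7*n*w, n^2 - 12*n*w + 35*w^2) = -n + 7*w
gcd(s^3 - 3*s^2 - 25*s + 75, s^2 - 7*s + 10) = s - 5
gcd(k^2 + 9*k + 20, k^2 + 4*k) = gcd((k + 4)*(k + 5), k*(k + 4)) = k + 4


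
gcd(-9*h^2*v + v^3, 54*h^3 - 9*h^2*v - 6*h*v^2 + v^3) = -9*h^2 + v^2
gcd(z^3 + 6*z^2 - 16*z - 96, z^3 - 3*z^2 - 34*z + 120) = z^2 + 2*z - 24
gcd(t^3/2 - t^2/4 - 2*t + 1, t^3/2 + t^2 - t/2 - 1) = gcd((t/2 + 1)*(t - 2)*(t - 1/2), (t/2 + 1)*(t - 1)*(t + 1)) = t + 2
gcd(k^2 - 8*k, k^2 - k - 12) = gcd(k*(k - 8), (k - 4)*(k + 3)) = 1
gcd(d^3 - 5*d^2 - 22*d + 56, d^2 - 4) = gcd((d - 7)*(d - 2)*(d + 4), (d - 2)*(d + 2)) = d - 2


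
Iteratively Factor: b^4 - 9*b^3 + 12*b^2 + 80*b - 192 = (b + 3)*(b^3 - 12*b^2 + 48*b - 64) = (b - 4)*(b + 3)*(b^2 - 8*b + 16) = (b - 4)^2*(b + 3)*(b - 4)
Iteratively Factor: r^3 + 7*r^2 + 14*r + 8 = (r + 2)*(r^2 + 5*r + 4) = (r + 1)*(r + 2)*(r + 4)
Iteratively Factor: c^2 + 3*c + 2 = (c + 1)*(c + 2)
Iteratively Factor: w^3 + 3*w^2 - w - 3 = (w + 1)*(w^2 + 2*w - 3) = (w - 1)*(w + 1)*(w + 3)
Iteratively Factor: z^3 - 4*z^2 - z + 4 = (z + 1)*(z^2 - 5*z + 4) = (z - 1)*(z + 1)*(z - 4)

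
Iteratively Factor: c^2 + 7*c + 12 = (c + 4)*(c + 3)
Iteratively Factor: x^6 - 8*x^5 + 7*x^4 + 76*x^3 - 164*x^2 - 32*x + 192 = (x - 2)*(x^5 - 6*x^4 - 5*x^3 + 66*x^2 - 32*x - 96) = (x - 4)*(x - 2)*(x^4 - 2*x^3 - 13*x^2 + 14*x + 24) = (x - 4)*(x - 2)^2*(x^3 - 13*x - 12) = (x - 4)*(x - 2)^2*(x + 1)*(x^2 - x - 12) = (x - 4)*(x - 2)^2*(x + 1)*(x + 3)*(x - 4)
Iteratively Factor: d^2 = (d)*(d)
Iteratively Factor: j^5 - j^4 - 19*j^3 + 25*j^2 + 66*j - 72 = (j - 3)*(j^4 + 2*j^3 - 13*j^2 - 14*j + 24) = (j - 3)*(j + 2)*(j^3 - 13*j + 12) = (j - 3)^2*(j + 2)*(j^2 + 3*j - 4) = (j - 3)^2*(j + 2)*(j + 4)*(j - 1)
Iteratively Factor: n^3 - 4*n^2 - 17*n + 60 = (n + 4)*(n^2 - 8*n + 15) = (n - 3)*(n + 4)*(n - 5)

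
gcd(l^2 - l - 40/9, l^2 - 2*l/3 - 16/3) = l - 8/3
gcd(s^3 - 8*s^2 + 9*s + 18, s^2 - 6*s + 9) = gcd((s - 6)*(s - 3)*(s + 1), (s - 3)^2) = s - 3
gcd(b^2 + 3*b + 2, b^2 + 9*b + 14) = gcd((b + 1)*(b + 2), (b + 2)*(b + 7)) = b + 2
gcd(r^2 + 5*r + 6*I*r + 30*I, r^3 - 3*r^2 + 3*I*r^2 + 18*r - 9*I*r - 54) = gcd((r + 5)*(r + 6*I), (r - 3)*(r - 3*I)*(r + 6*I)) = r + 6*I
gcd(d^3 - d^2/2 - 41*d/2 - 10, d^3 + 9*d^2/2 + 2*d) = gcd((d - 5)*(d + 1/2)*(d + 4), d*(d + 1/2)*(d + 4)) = d^2 + 9*d/2 + 2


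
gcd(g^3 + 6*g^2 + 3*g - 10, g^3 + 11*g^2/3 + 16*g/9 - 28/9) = g + 2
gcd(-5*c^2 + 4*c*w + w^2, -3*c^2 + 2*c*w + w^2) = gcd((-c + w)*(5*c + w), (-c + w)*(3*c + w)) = -c + w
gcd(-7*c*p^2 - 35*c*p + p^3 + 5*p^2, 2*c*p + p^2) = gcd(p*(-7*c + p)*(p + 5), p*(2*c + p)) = p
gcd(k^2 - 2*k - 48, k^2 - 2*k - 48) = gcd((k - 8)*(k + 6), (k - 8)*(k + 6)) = k^2 - 2*k - 48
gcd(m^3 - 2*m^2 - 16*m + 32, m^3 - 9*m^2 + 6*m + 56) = m - 4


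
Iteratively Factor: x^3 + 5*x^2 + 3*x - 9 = (x - 1)*(x^2 + 6*x + 9) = (x - 1)*(x + 3)*(x + 3)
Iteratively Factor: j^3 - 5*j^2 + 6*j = (j)*(j^2 - 5*j + 6) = j*(j - 3)*(j - 2)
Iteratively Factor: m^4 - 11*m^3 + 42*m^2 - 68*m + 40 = (m - 2)*(m^3 - 9*m^2 + 24*m - 20) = (m - 5)*(m - 2)*(m^2 - 4*m + 4) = (m - 5)*(m - 2)^2*(m - 2)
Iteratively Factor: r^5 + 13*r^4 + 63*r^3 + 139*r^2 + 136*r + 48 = (r + 4)*(r^4 + 9*r^3 + 27*r^2 + 31*r + 12) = (r + 3)*(r + 4)*(r^3 + 6*r^2 + 9*r + 4) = (r + 1)*(r + 3)*(r + 4)*(r^2 + 5*r + 4) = (r + 1)^2*(r + 3)*(r + 4)*(r + 4)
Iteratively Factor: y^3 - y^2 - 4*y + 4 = (y - 1)*(y^2 - 4) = (y - 2)*(y - 1)*(y + 2)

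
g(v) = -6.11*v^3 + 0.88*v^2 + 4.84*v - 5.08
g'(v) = -18.33*v^2 + 1.76*v + 4.84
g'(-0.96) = -13.74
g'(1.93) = -60.04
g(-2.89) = 135.76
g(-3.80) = 324.50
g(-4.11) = 414.09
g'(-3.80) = -266.53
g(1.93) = -36.39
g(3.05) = -155.49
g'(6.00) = -644.48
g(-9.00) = 4476.83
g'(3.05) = -160.31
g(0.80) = -3.77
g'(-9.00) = -1495.73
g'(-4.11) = -312.03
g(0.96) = -5.03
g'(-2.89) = -153.34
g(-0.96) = -3.51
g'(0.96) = -10.36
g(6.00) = -1264.12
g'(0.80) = -5.48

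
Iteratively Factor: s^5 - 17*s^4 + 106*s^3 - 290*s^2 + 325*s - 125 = (s - 5)*(s^4 - 12*s^3 + 46*s^2 - 60*s + 25) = (s - 5)^2*(s^3 - 7*s^2 + 11*s - 5) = (s - 5)^3*(s^2 - 2*s + 1) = (s - 5)^3*(s - 1)*(s - 1)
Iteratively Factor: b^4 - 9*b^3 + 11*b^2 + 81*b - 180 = (b - 4)*(b^3 - 5*b^2 - 9*b + 45) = (b - 4)*(b + 3)*(b^2 - 8*b + 15) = (b - 4)*(b - 3)*(b + 3)*(b - 5)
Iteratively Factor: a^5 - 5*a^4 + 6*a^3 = (a - 2)*(a^4 - 3*a^3) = a*(a - 2)*(a^3 - 3*a^2) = a*(a - 3)*(a - 2)*(a^2) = a^2*(a - 3)*(a - 2)*(a)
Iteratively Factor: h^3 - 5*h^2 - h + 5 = (h - 5)*(h^2 - 1) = (h - 5)*(h - 1)*(h + 1)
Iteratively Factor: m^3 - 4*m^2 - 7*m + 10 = (m + 2)*(m^2 - 6*m + 5) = (m - 5)*(m + 2)*(m - 1)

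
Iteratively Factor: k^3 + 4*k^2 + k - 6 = (k + 2)*(k^2 + 2*k - 3) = (k + 2)*(k + 3)*(k - 1)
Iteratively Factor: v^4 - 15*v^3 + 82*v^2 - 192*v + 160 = (v - 4)*(v^3 - 11*v^2 + 38*v - 40) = (v - 5)*(v - 4)*(v^2 - 6*v + 8) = (v - 5)*(v - 4)^2*(v - 2)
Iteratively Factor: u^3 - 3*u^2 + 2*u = (u)*(u^2 - 3*u + 2) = u*(u - 1)*(u - 2)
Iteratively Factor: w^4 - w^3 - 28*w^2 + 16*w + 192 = (w + 4)*(w^3 - 5*w^2 - 8*w + 48) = (w - 4)*(w + 4)*(w^2 - w - 12) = (w - 4)*(w + 3)*(w + 4)*(w - 4)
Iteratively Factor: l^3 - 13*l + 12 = (l - 3)*(l^2 + 3*l - 4) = (l - 3)*(l + 4)*(l - 1)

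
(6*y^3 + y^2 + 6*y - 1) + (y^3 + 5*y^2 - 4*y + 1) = 7*y^3 + 6*y^2 + 2*y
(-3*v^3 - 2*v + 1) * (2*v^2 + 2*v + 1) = -6*v^5 - 6*v^4 - 7*v^3 - 2*v^2 + 1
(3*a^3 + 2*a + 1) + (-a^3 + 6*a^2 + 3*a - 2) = 2*a^3 + 6*a^2 + 5*a - 1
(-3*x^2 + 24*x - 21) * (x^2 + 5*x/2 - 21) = -3*x^4 + 33*x^3/2 + 102*x^2 - 1113*x/2 + 441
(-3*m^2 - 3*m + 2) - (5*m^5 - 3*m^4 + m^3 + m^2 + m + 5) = -5*m^5 + 3*m^4 - m^3 - 4*m^2 - 4*m - 3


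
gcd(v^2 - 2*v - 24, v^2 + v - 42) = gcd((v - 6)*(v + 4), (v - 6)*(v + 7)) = v - 6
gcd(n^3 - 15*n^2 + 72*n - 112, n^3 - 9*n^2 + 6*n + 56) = n^2 - 11*n + 28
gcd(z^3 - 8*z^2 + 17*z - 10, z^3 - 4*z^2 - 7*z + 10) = z^2 - 6*z + 5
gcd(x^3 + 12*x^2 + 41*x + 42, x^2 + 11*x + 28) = x + 7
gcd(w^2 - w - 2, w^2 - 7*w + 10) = w - 2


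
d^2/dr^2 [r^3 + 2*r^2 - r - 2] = 6*r + 4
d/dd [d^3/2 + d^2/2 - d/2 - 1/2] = 3*d^2/2 + d - 1/2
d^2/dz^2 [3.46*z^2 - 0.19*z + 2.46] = 6.92000000000000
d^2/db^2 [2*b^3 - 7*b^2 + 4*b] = 12*b - 14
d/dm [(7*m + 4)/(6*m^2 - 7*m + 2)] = 6*(-7*m^2 - 8*m + 7)/(36*m^4 - 84*m^3 + 73*m^2 - 28*m + 4)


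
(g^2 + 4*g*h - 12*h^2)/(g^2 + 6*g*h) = (g - 2*h)/g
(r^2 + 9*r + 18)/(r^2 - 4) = (r^2 + 9*r + 18)/(r^2 - 4)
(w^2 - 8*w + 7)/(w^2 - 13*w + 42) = (w - 1)/(w - 6)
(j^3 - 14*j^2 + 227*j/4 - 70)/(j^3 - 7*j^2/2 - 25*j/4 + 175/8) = 2*(j - 8)/(2*j + 5)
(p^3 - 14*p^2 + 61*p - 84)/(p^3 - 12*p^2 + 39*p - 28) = (p - 3)/(p - 1)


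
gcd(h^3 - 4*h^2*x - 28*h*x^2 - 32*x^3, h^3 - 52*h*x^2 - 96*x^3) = -h^2 + 6*h*x + 16*x^2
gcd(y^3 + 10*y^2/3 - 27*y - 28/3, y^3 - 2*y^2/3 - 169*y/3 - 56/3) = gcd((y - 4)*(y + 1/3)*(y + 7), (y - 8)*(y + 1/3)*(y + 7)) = y^2 + 22*y/3 + 7/3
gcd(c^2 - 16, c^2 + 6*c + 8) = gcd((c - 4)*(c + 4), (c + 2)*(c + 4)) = c + 4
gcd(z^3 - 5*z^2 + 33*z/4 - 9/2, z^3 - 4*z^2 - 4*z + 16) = z - 2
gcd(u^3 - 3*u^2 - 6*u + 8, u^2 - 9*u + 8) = u - 1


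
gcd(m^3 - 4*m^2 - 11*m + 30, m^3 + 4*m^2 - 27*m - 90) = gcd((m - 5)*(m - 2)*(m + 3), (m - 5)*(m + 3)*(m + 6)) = m^2 - 2*m - 15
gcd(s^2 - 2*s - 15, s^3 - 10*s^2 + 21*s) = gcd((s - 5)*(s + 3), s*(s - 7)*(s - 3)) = 1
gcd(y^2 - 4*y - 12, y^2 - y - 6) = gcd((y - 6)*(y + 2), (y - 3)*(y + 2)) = y + 2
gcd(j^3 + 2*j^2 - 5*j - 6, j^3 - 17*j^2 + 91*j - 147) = 1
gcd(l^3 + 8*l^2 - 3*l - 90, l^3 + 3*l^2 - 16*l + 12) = l + 6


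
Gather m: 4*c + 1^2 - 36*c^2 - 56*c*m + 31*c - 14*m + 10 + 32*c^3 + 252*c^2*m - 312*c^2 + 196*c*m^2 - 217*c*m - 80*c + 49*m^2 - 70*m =32*c^3 - 348*c^2 - 45*c + m^2*(196*c + 49) + m*(252*c^2 - 273*c - 84) + 11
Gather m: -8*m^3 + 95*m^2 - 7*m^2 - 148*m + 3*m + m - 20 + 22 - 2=-8*m^3 + 88*m^2 - 144*m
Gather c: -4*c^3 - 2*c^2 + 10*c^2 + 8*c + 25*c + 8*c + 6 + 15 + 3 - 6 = -4*c^3 + 8*c^2 + 41*c + 18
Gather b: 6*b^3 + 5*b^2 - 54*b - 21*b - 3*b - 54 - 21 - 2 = 6*b^3 + 5*b^2 - 78*b - 77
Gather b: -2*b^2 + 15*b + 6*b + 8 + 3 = -2*b^2 + 21*b + 11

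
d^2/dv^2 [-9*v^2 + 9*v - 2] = -18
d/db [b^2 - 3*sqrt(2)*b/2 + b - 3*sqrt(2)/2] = 2*b - 3*sqrt(2)/2 + 1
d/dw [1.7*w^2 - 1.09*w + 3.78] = 3.4*w - 1.09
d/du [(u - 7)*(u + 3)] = 2*u - 4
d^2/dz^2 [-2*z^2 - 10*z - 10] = -4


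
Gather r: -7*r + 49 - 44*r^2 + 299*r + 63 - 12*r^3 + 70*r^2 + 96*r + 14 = -12*r^3 + 26*r^2 + 388*r + 126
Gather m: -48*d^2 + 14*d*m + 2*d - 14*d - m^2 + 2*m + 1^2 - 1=-48*d^2 - 12*d - m^2 + m*(14*d + 2)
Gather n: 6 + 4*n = 4*n + 6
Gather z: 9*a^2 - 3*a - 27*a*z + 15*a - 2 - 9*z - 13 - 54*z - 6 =9*a^2 + 12*a + z*(-27*a - 63) - 21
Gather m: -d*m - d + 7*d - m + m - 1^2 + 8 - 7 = -d*m + 6*d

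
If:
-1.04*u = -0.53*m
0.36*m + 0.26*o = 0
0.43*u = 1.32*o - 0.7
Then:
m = -0.34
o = 0.47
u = -0.17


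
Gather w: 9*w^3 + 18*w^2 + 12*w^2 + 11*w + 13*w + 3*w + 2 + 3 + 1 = 9*w^3 + 30*w^2 + 27*w + 6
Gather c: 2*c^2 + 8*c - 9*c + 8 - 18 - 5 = 2*c^2 - c - 15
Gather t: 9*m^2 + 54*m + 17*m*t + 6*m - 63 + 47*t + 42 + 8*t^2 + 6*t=9*m^2 + 60*m + 8*t^2 + t*(17*m + 53) - 21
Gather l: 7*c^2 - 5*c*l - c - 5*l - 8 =7*c^2 - c + l*(-5*c - 5) - 8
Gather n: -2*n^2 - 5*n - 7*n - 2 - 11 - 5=-2*n^2 - 12*n - 18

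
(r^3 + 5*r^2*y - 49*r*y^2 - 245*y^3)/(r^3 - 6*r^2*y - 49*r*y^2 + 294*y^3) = (-r - 5*y)/(-r + 6*y)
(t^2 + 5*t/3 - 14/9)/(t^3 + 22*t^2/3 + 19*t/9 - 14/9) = (9*t^2 + 15*t - 14)/(9*t^3 + 66*t^2 + 19*t - 14)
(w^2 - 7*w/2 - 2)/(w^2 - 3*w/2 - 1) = (w - 4)/(w - 2)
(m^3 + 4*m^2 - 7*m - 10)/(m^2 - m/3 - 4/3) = 3*(m^2 + 3*m - 10)/(3*m - 4)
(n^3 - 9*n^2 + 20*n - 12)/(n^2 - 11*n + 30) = (n^2 - 3*n + 2)/(n - 5)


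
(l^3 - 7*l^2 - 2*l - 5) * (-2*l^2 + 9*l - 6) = -2*l^5 + 23*l^4 - 65*l^3 + 34*l^2 - 33*l + 30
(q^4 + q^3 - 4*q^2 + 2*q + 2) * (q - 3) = q^5 - 2*q^4 - 7*q^3 + 14*q^2 - 4*q - 6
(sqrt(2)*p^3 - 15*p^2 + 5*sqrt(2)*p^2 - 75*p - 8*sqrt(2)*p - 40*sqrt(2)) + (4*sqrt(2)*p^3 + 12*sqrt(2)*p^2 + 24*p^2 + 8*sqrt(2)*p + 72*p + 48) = 5*sqrt(2)*p^3 + 9*p^2 + 17*sqrt(2)*p^2 - 3*p - 40*sqrt(2) + 48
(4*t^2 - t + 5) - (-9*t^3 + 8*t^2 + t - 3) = 9*t^3 - 4*t^2 - 2*t + 8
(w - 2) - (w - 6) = 4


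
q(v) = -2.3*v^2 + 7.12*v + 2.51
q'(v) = 7.12 - 4.6*v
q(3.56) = -1.29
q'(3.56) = -9.26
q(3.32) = 0.80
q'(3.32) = -8.15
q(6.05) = -38.60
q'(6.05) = -20.71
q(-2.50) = -29.66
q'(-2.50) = 18.62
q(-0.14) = 1.47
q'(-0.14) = 7.76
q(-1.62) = -15.06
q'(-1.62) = 14.57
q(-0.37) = -0.44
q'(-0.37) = 8.82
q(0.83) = 6.84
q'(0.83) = 3.30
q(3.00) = 3.17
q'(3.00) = -6.68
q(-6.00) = -123.01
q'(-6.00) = 34.72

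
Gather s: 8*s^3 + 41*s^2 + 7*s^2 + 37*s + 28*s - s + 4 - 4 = 8*s^3 + 48*s^2 + 64*s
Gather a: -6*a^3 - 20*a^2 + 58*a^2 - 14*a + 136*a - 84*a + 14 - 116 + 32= -6*a^3 + 38*a^2 + 38*a - 70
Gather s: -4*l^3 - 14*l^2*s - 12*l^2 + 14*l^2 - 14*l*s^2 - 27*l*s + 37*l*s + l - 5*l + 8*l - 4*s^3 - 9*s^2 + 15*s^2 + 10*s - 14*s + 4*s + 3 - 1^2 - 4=-4*l^3 + 2*l^2 + 4*l - 4*s^3 + s^2*(6 - 14*l) + s*(-14*l^2 + 10*l) - 2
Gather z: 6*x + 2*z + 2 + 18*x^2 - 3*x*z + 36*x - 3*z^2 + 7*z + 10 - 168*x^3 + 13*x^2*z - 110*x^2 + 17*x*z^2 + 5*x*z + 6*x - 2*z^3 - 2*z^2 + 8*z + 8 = -168*x^3 - 92*x^2 + 48*x - 2*z^3 + z^2*(17*x - 5) + z*(13*x^2 + 2*x + 17) + 20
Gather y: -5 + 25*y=25*y - 5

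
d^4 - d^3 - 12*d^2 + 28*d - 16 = (d - 2)^2*(d - 1)*(d + 4)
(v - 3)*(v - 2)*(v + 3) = v^3 - 2*v^2 - 9*v + 18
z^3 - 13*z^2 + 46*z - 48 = (z - 8)*(z - 3)*(z - 2)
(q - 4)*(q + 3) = q^2 - q - 12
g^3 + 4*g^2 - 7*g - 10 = (g - 2)*(g + 1)*(g + 5)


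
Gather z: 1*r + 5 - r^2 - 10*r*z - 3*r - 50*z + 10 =-r^2 - 2*r + z*(-10*r - 50) + 15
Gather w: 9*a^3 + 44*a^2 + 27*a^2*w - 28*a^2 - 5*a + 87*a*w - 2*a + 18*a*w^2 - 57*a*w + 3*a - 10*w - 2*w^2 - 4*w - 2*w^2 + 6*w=9*a^3 + 16*a^2 - 4*a + w^2*(18*a - 4) + w*(27*a^2 + 30*a - 8)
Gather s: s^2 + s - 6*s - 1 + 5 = s^2 - 5*s + 4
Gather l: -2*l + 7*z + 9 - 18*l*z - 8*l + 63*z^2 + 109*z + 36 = l*(-18*z - 10) + 63*z^2 + 116*z + 45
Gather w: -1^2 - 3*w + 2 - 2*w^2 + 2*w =-2*w^2 - w + 1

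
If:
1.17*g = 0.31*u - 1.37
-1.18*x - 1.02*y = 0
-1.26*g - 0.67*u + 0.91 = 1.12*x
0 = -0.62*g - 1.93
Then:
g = -3.11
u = -7.33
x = 8.70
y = -10.06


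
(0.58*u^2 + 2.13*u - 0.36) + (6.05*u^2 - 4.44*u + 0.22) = 6.63*u^2 - 2.31*u - 0.14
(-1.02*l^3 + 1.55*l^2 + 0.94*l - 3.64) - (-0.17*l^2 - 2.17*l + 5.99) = -1.02*l^3 + 1.72*l^2 + 3.11*l - 9.63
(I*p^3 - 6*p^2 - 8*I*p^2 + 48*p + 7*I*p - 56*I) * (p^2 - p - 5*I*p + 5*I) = I*p^5 - p^4 - 9*I*p^4 + 9*p^3 + 45*I*p^3 + 27*p^2 - 333*I*p^2 - 315*p + 296*I*p + 280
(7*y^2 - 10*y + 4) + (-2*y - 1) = 7*y^2 - 12*y + 3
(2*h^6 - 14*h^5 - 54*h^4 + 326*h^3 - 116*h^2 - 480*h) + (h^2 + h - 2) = 2*h^6 - 14*h^5 - 54*h^4 + 326*h^3 - 115*h^2 - 479*h - 2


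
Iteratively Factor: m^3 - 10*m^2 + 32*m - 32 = (m - 2)*(m^2 - 8*m + 16) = (m - 4)*(m - 2)*(m - 4)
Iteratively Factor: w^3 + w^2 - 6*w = (w - 2)*(w^2 + 3*w) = w*(w - 2)*(w + 3)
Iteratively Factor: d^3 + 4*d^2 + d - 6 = (d + 3)*(d^2 + d - 2) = (d + 2)*(d + 3)*(d - 1)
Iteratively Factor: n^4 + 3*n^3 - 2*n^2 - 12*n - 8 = (n + 1)*(n^3 + 2*n^2 - 4*n - 8) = (n + 1)*(n + 2)*(n^2 - 4) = (n - 2)*(n + 1)*(n + 2)*(n + 2)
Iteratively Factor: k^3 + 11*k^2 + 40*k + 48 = (k + 4)*(k^2 + 7*k + 12) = (k + 4)^2*(k + 3)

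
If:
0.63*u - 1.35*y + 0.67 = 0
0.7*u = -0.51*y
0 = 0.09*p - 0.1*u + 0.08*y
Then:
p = -0.63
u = -0.27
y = 0.37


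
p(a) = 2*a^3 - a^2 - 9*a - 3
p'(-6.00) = 219.00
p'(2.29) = 17.88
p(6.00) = 339.00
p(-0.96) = 2.95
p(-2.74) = -26.99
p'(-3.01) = 51.38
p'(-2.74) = 41.53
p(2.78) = 7.22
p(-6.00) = -417.00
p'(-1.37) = 5.00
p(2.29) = -4.84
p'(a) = 6*a^2 - 2*a - 9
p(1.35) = -12.05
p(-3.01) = -39.51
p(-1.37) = 2.31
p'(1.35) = -0.76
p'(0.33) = -9.01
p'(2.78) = 31.81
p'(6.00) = 195.00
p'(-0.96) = -1.55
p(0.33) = -6.01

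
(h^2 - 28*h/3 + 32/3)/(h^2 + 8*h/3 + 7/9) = 3*(3*h^2 - 28*h + 32)/(9*h^2 + 24*h + 7)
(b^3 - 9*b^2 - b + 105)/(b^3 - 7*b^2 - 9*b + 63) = (b - 5)/(b - 3)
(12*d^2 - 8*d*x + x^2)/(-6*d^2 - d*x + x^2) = (-12*d^2 + 8*d*x - x^2)/(6*d^2 + d*x - x^2)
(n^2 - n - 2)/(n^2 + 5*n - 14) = (n + 1)/(n + 7)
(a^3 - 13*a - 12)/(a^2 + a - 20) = (a^2 + 4*a + 3)/(a + 5)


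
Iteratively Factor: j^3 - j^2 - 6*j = (j - 3)*(j^2 + 2*j) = (j - 3)*(j + 2)*(j)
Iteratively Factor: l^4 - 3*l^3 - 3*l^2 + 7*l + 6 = (l - 2)*(l^3 - l^2 - 5*l - 3) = (l - 3)*(l - 2)*(l^2 + 2*l + 1) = (l - 3)*(l - 2)*(l + 1)*(l + 1)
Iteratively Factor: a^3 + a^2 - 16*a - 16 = (a + 4)*(a^2 - 3*a - 4) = (a + 1)*(a + 4)*(a - 4)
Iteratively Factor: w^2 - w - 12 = (w + 3)*(w - 4)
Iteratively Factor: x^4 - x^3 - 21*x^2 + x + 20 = (x - 1)*(x^3 - 21*x - 20) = (x - 1)*(x + 4)*(x^2 - 4*x - 5) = (x - 5)*(x - 1)*(x + 4)*(x + 1)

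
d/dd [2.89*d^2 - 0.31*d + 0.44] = 5.78*d - 0.31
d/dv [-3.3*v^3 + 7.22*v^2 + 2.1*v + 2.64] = -9.9*v^2 + 14.44*v + 2.1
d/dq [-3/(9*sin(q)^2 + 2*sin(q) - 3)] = 6*(9*sin(q) + 1)*cos(q)/(9*sin(q)^2 + 2*sin(q) - 3)^2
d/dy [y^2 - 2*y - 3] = 2*y - 2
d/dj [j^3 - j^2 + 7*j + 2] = 3*j^2 - 2*j + 7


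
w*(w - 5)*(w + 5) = w^3 - 25*w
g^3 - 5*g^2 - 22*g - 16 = (g - 8)*(g + 1)*(g + 2)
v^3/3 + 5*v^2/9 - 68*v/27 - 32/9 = (v/3 + 1)*(v - 8/3)*(v + 4/3)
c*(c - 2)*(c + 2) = c^3 - 4*c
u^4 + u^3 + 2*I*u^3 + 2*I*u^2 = u^2*(u + 1)*(u + 2*I)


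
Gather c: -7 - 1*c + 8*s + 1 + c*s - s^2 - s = c*(s - 1) - s^2 + 7*s - 6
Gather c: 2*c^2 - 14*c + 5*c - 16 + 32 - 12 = 2*c^2 - 9*c + 4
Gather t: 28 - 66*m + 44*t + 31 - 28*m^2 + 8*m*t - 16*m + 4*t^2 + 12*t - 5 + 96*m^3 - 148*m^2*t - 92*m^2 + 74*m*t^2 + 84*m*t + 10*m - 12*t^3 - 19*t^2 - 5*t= 96*m^3 - 120*m^2 - 72*m - 12*t^3 + t^2*(74*m - 15) + t*(-148*m^2 + 92*m + 51) + 54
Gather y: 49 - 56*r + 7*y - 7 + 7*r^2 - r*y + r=7*r^2 - 55*r + y*(7 - r) + 42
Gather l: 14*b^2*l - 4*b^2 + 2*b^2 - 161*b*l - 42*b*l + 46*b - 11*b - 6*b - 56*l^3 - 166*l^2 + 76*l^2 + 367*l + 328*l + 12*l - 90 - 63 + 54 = -2*b^2 + 29*b - 56*l^3 - 90*l^2 + l*(14*b^2 - 203*b + 707) - 99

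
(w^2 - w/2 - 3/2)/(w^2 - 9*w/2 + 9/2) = (w + 1)/(w - 3)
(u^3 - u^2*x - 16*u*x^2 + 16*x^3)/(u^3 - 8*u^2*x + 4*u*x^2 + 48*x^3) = (-u^2 - 3*u*x + 4*x^2)/(-u^2 + 4*u*x + 12*x^2)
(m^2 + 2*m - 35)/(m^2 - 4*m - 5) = (m + 7)/(m + 1)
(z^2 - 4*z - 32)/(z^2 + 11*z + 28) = (z - 8)/(z + 7)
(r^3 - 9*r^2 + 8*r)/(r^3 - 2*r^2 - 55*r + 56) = r/(r + 7)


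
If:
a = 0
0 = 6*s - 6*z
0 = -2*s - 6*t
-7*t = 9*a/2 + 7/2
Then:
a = 0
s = 3/2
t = -1/2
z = 3/2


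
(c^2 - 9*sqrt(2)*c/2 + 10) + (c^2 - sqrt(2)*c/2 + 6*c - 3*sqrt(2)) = 2*c^2 - 5*sqrt(2)*c + 6*c - 3*sqrt(2) + 10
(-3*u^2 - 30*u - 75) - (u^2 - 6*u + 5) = -4*u^2 - 24*u - 80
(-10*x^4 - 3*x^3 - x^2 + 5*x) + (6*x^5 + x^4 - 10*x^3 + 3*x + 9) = 6*x^5 - 9*x^4 - 13*x^3 - x^2 + 8*x + 9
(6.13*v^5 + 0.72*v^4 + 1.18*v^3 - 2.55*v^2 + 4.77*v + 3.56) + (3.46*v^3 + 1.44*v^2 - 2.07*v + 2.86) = 6.13*v^5 + 0.72*v^4 + 4.64*v^3 - 1.11*v^2 + 2.7*v + 6.42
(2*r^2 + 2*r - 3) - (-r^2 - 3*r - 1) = 3*r^2 + 5*r - 2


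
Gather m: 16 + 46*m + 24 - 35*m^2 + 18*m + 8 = -35*m^2 + 64*m + 48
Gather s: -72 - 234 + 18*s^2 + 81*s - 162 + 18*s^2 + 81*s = 36*s^2 + 162*s - 468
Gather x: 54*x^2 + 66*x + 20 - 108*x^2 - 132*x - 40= -54*x^2 - 66*x - 20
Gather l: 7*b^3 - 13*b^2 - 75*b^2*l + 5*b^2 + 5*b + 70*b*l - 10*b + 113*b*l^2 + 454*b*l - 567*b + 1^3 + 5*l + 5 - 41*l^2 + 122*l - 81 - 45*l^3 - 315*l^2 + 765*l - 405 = 7*b^3 - 8*b^2 - 572*b - 45*l^3 + l^2*(113*b - 356) + l*(-75*b^2 + 524*b + 892) - 480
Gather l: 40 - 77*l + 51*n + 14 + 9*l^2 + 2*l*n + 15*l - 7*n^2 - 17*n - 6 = 9*l^2 + l*(2*n - 62) - 7*n^2 + 34*n + 48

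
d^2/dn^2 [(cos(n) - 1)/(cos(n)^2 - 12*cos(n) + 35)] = (-9*(1 - cos(2*n))^2*cos(n)/4 - 2*(1 - cos(2*n))^2 - 1621*cos(n)/2 - 219*cos(2*n) + 42*cos(3*n) + cos(5*n)/2 + 411)/((cos(n) - 7)^3*(cos(n) - 5)^3)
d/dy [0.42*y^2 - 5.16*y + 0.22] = 0.84*y - 5.16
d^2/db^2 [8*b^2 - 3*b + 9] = 16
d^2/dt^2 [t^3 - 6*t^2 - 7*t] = 6*t - 12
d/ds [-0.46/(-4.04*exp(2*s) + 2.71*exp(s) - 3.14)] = (1.2466 - 3.7168*exp(s))*exp(s)/(4.04*exp(2*s) - 2.71*exp(s) + 3.14)^2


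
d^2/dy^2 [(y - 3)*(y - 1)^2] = 6*y - 10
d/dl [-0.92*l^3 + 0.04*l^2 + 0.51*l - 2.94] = -2.76*l^2 + 0.08*l + 0.51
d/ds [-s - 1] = -1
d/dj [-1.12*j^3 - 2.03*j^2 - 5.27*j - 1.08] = -3.36*j^2 - 4.06*j - 5.27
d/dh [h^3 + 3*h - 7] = 3*h^2 + 3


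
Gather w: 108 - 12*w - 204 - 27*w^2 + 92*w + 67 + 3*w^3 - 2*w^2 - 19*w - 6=3*w^3 - 29*w^2 + 61*w - 35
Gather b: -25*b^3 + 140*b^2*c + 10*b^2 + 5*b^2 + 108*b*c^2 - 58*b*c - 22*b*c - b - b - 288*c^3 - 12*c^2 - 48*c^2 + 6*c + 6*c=-25*b^3 + b^2*(140*c + 15) + b*(108*c^2 - 80*c - 2) - 288*c^3 - 60*c^2 + 12*c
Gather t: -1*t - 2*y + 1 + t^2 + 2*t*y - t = t^2 + t*(2*y - 2) - 2*y + 1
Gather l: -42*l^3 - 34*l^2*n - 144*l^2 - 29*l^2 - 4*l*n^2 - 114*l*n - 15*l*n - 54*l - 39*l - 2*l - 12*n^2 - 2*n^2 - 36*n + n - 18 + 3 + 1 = -42*l^3 + l^2*(-34*n - 173) + l*(-4*n^2 - 129*n - 95) - 14*n^2 - 35*n - 14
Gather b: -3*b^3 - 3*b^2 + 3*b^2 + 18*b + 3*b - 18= -3*b^3 + 21*b - 18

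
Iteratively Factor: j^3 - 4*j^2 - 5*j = (j - 5)*(j^2 + j) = j*(j - 5)*(j + 1)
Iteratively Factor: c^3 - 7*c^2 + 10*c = (c - 2)*(c^2 - 5*c) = (c - 5)*(c - 2)*(c)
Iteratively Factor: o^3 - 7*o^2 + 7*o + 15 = (o + 1)*(o^2 - 8*o + 15) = (o - 3)*(o + 1)*(o - 5)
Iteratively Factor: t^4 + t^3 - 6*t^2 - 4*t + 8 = (t + 2)*(t^3 - t^2 - 4*t + 4) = (t + 2)^2*(t^2 - 3*t + 2) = (t - 1)*(t + 2)^2*(t - 2)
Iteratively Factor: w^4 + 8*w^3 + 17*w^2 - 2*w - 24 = (w + 4)*(w^3 + 4*w^2 + w - 6) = (w + 2)*(w + 4)*(w^2 + 2*w - 3) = (w + 2)*(w + 3)*(w + 4)*(w - 1)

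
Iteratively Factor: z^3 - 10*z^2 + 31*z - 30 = (z - 5)*(z^2 - 5*z + 6) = (z - 5)*(z - 3)*(z - 2)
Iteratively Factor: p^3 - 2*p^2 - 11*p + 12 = (p - 4)*(p^2 + 2*p - 3) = (p - 4)*(p + 3)*(p - 1)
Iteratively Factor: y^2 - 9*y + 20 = (y - 5)*(y - 4)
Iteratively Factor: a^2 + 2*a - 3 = (a - 1)*(a + 3)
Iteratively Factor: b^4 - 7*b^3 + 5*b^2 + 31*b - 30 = (b - 1)*(b^3 - 6*b^2 - b + 30) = (b - 3)*(b - 1)*(b^2 - 3*b - 10) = (b - 5)*(b - 3)*(b - 1)*(b + 2)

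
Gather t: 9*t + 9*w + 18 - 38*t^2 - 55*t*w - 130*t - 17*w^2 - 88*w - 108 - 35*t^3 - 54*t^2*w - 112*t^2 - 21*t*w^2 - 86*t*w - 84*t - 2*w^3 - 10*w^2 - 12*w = -35*t^3 + t^2*(-54*w - 150) + t*(-21*w^2 - 141*w - 205) - 2*w^3 - 27*w^2 - 91*w - 90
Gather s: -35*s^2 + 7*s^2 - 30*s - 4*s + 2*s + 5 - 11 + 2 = -28*s^2 - 32*s - 4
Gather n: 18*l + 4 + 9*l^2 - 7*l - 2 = 9*l^2 + 11*l + 2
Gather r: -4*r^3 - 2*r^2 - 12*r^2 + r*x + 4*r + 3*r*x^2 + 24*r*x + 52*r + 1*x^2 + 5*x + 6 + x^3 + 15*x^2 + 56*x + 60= -4*r^3 - 14*r^2 + r*(3*x^2 + 25*x + 56) + x^3 + 16*x^2 + 61*x + 66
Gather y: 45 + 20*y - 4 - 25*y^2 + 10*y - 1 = -25*y^2 + 30*y + 40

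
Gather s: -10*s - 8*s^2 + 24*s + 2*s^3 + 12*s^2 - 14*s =2*s^3 + 4*s^2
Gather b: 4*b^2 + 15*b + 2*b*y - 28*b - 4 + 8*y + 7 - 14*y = 4*b^2 + b*(2*y - 13) - 6*y + 3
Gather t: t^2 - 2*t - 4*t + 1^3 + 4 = t^2 - 6*t + 5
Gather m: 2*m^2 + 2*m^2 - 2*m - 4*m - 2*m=4*m^2 - 8*m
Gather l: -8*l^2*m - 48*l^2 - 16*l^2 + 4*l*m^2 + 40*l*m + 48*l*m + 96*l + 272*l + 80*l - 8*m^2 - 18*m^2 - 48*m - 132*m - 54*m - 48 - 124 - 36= l^2*(-8*m - 64) + l*(4*m^2 + 88*m + 448) - 26*m^2 - 234*m - 208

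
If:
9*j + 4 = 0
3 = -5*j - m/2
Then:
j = -4/9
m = -14/9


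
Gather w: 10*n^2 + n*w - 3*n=10*n^2 + n*w - 3*n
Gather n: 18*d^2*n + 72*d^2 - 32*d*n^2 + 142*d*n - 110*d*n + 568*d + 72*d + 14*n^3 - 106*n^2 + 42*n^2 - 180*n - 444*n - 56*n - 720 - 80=72*d^2 + 640*d + 14*n^3 + n^2*(-32*d - 64) + n*(18*d^2 + 32*d - 680) - 800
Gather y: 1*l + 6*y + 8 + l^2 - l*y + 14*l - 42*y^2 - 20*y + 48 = l^2 + 15*l - 42*y^2 + y*(-l - 14) + 56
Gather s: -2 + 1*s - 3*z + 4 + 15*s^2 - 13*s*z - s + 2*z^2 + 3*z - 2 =15*s^2 - 13*s*z + 2*z^2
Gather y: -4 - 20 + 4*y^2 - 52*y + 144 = 4*y^2 - 52*y + 120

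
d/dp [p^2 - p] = 2*p - 1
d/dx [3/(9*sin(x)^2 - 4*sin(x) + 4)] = 6*(2 - 9*sin(x))*cos(x)/(9*sin(x)^2 - 4*sin(x) + 4)^2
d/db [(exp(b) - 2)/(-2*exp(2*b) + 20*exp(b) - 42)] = (2*(exp(b) - 5)*(exp(b) - 2) - exp(2*b) + 10*exp(b) - 21)*exp(b)/(2*(exp(2*b) - 10*exp(b) + 21)^2)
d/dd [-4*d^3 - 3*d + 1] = -12*d^2 - 3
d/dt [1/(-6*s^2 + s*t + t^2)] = (-s - 2*t)/(-6*s^2 + s*t + t^2)^2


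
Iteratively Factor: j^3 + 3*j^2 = (j)*(j^2 + 3*j) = j*(j + 3)*(j)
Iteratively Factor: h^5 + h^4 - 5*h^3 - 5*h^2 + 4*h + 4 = (h + 2)*(h^4 - h^3 - 3*h^2 + h + 2) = (h - 1)*(h + 2)*(h^3 - 3*h - 2) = (h - 1)*(h + 1)*(h + 2)*(h^2 - h - 2) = (h - 1)*(h + 1)^2*(h + 2)*(h - 2)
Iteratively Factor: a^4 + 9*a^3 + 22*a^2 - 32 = (a + 4)*(a^3 + 5*a^2 + 2*a - 8) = (a + 2)*(a + 4)*(a^2 + 3*a - 4) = (a + 2)*(a + 4)^2*(a - 1)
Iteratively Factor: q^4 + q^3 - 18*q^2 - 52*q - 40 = (q + 2)*(q^3 - q^2 - 16*q - 20) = (q + 2)^2*(q^2 - 3*q - 10) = (q + 2)^3*(q - 5)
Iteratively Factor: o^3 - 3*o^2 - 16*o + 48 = (o - 3)*(o^2 - 16) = (o - 3)*(o + 4)*(o - 4)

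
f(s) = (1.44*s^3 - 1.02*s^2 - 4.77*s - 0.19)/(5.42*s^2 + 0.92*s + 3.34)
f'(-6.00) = 0.29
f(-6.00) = -1.66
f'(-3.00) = 0.37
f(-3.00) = -0.69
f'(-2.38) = 0.43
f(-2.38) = -0.44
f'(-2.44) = 0.42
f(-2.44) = -0.47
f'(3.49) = 0.33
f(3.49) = 0.44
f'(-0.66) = 0.20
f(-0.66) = 0.41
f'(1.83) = 0.39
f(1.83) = -0.15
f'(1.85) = 0.39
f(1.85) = -0.14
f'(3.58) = 0.32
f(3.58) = 0.47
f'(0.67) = 0.03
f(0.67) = -0.53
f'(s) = (-10.84*s - 0.92)*(1.44*s^3 - 1.02*s^2 - 4.77*s - 0.19)/(5.42*s^2 + 0.92*s + 3.34)^2 + (4.32*s^2 - 2.04*s - 4.77)/(5.42*s^2 + 0.92*s + 3.34) = (7.8048*s^4 + 2.6496*s^3 + 39.3438*s^2 - 4.754*s - 15.757)/(29.3764*s^4 + 9.9728*s^3 + 37.052*s^2 + 6.1456*s + 11.1556)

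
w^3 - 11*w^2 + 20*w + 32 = (w - 8)*(w - 4)*(w + 1)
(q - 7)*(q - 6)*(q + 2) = q^3 - 11*q^2 + 16*q + 84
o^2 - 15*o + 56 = (o - 8)*(o - 7)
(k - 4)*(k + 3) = k^2 - k - 12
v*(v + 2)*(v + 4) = v^3 + 6*v^2 + 8*v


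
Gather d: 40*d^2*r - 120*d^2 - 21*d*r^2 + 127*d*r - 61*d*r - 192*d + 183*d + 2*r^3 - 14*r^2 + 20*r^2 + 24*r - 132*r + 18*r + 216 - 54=d^2*(40*r - 120) + d*(-21*r^2 + 66*r - 9) + 2*r^3 + 6*r^2 - 90*r + 162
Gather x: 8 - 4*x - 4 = 4 - 4*x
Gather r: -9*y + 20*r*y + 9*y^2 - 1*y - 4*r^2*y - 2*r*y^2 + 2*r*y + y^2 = -4*r^2*y + r*(-2*y^2 + 22*y) + 10*y^2 - 10*y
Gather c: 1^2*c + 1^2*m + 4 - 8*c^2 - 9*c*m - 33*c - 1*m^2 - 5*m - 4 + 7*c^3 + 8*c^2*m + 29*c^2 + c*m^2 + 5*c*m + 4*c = 7*c^3 + c^2*(8*m + 21) + c*(m^2 - 4*m - 28) - m^2 - 4*m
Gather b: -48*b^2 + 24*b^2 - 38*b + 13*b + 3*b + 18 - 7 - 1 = -24*b^2 - 22*b + 10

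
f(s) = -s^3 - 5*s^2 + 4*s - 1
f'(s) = -3*s^2 - 10*s + 4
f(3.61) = -98.77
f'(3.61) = -71.20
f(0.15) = -0.52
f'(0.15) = 2.43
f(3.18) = -71.00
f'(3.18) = -58.14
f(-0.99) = -8.89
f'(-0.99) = 10.96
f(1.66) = -12.71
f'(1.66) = -20.87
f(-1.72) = -17.58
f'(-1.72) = 12.32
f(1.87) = -17.54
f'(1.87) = -25.19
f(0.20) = -0.41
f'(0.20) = 1.88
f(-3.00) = -31.00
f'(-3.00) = 7.00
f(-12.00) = 959.00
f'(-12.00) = -308.00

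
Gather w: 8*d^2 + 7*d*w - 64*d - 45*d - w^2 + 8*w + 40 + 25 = 8*d^2 - 109*d - w^2 + w*(7*d + 8) + 65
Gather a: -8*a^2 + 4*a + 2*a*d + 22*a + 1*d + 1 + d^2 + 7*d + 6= -8*a^2 + a*(2*d + 26) + d^2 + 8*d + 7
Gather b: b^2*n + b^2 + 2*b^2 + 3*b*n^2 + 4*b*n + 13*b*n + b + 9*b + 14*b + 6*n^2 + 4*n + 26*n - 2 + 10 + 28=b^2*(n + 3) + b*(3*n^2 + 17*n + 24) + 6*n^2 + 30*n + 36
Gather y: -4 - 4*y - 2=-4*y - 6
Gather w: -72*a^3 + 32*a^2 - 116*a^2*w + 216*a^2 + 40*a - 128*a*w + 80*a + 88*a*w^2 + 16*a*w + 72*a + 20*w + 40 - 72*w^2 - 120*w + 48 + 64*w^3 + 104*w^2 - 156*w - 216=-72*a^3 + 248*a^2 + 192*a + 64*w^3 + w^2*(88*a + 32) + w*(-116*a^2 - 112*a - 256) - 128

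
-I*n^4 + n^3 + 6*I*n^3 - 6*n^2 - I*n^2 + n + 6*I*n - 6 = (n - 6)*(n - I)*(n + I)*(-I*n + 1)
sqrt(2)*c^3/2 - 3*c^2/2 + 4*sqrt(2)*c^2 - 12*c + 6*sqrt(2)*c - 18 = (c + 6)*(c - 3*sqrt(2)/2)*(sqrt(2)*c/2 + sqrt(2))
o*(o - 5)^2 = o^3 - 10*o^2 + 25*o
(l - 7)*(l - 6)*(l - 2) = l^3 - 15*l^2 + 68*l - 84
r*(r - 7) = r^2 - 7*r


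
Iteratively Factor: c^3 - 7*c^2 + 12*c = (c)*(c^2 - 7*c + 12) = c*(c - 3)*(c - 4)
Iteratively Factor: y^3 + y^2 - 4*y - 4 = (y + 2)*(y^2 - y - 2) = (y + 1)*(y + 2)*(y - 2)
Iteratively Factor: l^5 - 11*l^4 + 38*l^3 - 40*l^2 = (l - 5)*(l^4 - 6*l^3 + 8*l^2) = (l - 5)*(l - 2)*(l^3 - 4*l^2) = l*(l - 5)*(l - 2)*(l^2 - 4*l) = l*(l - 5)*(l - 4)*(l - 2)*(l)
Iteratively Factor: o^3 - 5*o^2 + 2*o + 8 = (o + 1)*(o^2 - 6*o + 8) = (o - 2)*(o + 1)*(o - 4)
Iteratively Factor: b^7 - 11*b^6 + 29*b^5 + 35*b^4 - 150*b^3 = (b - 5)*(b^6 - 6*b^5 - b^4 + 30*b^3) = b*(b - 5)*(b^5 - 6*b^4 - b^3 + 30*b^2) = b^2*(b - 5)*(b^4 - 6*b^3 - b^2 + 30*b) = b^2*(b - 5)^2*(b^3 - b^2 - 6*b) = b^2*(b - 5)^2*(b + 2)*(b^2 - 3*b) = b^2*(b - 5)^2*(b - 3)*(b + 2)*(b)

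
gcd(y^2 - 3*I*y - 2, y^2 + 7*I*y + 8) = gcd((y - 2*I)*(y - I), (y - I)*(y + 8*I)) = y - I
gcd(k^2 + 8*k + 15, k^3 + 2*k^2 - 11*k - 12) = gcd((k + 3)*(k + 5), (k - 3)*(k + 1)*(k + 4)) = 1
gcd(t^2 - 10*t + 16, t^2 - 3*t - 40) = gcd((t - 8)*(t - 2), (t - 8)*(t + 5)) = t - 8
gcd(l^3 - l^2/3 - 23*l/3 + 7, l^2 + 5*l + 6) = l + 3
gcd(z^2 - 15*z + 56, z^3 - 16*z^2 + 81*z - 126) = z - 7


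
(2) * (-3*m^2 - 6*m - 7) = -6*m^2 - 12*m - 14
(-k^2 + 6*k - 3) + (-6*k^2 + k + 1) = -7*k^2 + 7*k - 2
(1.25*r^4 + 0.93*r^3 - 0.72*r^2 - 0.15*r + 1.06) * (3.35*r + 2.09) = 4.1875*r^5 + 5.728*r^4 - 0.4683*r^3 - 2.0073*r^2 + 3.2375*r + 2.2154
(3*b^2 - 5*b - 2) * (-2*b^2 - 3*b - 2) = -6*b^4 + b^3 + 13*b^2 + 16*b + 4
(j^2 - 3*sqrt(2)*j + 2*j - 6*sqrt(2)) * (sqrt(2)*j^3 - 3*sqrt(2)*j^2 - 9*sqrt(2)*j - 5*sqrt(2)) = sqrt(2)*j^5 - 6*j^4 - sqrt(2)*j^4 - 15*sqrt(2)*j^3 + 6*j^3 - 23*sqrt(2)*j^2 + 90*j^2 - 10*sqrt(2)*j + 138*j + 60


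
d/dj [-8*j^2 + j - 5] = 1 - 16*j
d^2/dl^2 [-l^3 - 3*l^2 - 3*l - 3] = -6*l - 6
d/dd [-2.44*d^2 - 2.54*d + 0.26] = -4.88*d - 2.54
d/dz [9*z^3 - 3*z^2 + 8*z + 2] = 27*z^2 - 6*z + 8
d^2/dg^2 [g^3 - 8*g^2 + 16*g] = 6*g - 16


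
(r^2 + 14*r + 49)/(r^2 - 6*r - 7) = (r^2 + 14*r + 49)/(r^2 - 6*r - 7)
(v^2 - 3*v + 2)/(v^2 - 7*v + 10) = (v - 1)/(v - 5)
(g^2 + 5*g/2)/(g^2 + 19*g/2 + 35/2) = g/(g + 7)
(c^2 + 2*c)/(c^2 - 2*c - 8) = c/(c - 4)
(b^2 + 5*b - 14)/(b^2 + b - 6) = (b + 7)/(b + 3)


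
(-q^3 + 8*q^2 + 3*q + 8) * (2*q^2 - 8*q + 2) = -2*q^5 + 24*q^4 - 60*q^3 + 8*q^2 - 58*q + 16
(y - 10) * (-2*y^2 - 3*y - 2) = -2*y^3 + 17*y^2 + 28*y + 20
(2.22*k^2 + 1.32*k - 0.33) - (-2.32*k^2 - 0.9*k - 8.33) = 4.54*k^2 + 2.22*k + 8.0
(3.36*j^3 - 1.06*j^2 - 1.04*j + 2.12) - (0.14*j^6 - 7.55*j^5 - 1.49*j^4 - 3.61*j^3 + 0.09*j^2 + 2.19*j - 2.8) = -0.14*j^6 + 7.55*j^5 + 1.49*j^4 + 6.97*j^3 - 1.15*j^2 - 3.23*j + 4.92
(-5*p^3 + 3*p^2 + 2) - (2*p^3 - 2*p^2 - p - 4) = -7*p^3 + 5*p^2 + p + 6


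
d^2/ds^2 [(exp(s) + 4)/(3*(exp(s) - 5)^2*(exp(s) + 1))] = (4*exp(4*s) + 49*exp(3*s) + 15*exp(2*s) + 151*exp(s) - 35)*exp(s)/(3*(exp(7*s) - 17*exp(6*s) + 93*exp(5*s) - 109*exp(4*s) - 445*exp(3*s) + 525*exp(2*s) + 1375*exp(s) + 625))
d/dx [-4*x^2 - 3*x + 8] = -8*x - 3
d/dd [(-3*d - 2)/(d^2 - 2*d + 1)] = (3*d + 7)/(d^3 - 3*d^2 + 3*d - 1)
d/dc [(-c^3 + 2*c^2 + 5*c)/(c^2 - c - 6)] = (-c^4 + 2*c^3 + 11*c^2 - 24*c - 30)/(c^4 - 2*c^3 - 11*c^2 + 12*c + 36)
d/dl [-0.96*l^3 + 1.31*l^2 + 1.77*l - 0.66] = -2.88*l^2 + 2.62*l + 1.77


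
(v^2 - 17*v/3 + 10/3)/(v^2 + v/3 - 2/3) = (v - 5)/(v + 1)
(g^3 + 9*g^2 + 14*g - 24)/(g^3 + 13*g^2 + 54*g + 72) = (g - 1)/(g + 3)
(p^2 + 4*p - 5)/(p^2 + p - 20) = (p - 1)/(p - 4)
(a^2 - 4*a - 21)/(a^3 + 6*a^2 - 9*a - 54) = (a - 7)/(a^2 + 3*a - 18)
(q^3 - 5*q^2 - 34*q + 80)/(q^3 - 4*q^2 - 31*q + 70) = (q - 8)/(q - 7)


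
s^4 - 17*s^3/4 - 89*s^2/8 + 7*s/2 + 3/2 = (s - 6)*(s - 1/2)*(s + 1/4)*(s + 2)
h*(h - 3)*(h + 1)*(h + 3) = h^4 + h^3 - 9*h^2 - 9*h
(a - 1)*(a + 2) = a^2 + a - 2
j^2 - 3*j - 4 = (j - 4)*(j + 1)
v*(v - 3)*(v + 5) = v^3 + 2*v^2 - 15*v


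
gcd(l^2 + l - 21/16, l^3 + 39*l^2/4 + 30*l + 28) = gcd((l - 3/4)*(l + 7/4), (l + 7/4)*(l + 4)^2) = l + 7/4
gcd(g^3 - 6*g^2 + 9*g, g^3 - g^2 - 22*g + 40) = 1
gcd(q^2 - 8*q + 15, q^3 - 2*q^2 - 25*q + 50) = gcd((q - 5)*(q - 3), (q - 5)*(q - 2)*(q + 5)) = q - 5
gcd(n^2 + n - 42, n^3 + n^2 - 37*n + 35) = n + 7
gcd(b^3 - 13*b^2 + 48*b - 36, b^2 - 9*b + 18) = b - 6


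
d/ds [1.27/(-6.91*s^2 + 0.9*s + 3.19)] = (17.5514*s - 1.143)/(-6.91*s^2 + 0.9*s + 3.19)^2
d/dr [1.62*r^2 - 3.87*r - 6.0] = 3.24*r - 3.87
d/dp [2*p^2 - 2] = 4*p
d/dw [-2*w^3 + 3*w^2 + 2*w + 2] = -6*w^2 + 6*w + 2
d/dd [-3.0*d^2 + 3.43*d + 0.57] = 3.43 - 6.0*d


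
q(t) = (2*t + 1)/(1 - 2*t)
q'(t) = 2/(1 - 2*t) + 2*(2*t + 1)/(1 - 2*t)^2 = 4/(2*t - 1)^2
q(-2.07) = -0.61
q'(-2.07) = 0.15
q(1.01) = -2.96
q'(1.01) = 3.84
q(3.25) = -1.36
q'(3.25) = 0.13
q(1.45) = -2.05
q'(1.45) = 1.11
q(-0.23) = 0.37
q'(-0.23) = 1.88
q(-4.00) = -0.78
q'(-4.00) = 0.05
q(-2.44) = -0.66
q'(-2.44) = 0.12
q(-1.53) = -0.51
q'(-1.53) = 0.24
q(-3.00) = -0.71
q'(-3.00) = 0.08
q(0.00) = 1.00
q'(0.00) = 4.00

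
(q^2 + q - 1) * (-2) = -2*q^2 - 2*q + 2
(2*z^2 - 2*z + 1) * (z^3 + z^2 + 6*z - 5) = 2*z^5 + 11*z^3 - 21*z^2 + 16*z - 5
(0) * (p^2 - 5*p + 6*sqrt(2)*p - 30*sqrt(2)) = 0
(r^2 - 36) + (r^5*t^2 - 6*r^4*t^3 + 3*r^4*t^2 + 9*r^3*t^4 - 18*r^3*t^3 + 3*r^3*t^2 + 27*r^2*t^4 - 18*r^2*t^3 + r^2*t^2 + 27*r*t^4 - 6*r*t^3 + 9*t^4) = r^5*t^2 - 6*r^4*t^3 + 3*r^4*t^2 + 9*r^3*t^4 - 18*r^3*t^3 + 3*r^3*t^2 + 27*r^2*t^4 - 18*r^2*t^3 + r^2*t^2 + r^2 + 27*r*t^4 - 6*r*t^3 + 9*t^4 - 36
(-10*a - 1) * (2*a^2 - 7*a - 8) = -20*a^3 + 68*a^2 + 87*a + 8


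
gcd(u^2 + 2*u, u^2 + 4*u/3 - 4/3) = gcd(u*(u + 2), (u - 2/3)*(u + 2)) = u + 2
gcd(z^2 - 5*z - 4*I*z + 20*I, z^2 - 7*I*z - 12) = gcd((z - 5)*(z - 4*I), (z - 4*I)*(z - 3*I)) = z - 4*I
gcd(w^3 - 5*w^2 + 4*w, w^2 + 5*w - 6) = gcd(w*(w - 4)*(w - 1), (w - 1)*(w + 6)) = w - 1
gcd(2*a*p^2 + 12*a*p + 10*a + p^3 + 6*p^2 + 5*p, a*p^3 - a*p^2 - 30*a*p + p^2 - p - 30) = p + 5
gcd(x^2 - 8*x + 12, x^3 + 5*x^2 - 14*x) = x - 2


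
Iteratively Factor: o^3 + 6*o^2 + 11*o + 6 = (o + 3)*(o^2 + 3*o + 2) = (o + 2)*(o + 3)*(o + 1)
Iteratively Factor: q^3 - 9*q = (q - 3)*(q^2 + 3*q) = (q - 3)*(q + 3)*(q)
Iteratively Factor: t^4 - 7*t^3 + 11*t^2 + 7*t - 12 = (t + 1)*(t^3 - 8*t^2 + 19*t - 12) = (t - 4)*(t + 1)*(t^2 - 4*t + 3) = (t - 4)*(t - 1)*(t + 1)*(t - 3)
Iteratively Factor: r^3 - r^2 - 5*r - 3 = (r + 1)*(r^2 - 2*r - 3) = (r + 1)^2*(r - 3)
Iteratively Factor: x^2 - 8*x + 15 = (x - 3)*(x - 5)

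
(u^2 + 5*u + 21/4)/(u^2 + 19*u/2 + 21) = (u + 3/2)/(u + 6)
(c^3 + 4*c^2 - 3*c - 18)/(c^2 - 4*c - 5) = (-c^3 - 4*c^2 + 3*c + 18)/(-c^2 + 4*c + 5)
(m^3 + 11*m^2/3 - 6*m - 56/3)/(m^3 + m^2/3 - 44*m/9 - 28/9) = 3*(m + 4)/(3*m + 2)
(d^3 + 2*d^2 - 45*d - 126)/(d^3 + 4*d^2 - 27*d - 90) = (d - 7)/(d - 5)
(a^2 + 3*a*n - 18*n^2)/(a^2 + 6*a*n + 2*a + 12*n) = (a - 3*n)/(a + 2)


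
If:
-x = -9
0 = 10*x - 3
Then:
No Solution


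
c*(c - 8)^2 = c^3 - 16*c^2 + 64*c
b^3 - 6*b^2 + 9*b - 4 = (b - 4)*(b - 1)^2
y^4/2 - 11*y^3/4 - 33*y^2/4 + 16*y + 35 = (y/2 + 1)*(y - 7)*(y - 5/2)*(y + 2)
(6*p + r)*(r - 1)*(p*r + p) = 6*p^2*r^2 - 6*p^2 + p*r^3 - p*r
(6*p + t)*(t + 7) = 6*p*t + 42*p + t^2 + 7*t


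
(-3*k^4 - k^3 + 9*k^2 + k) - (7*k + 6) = -3*k^4 - k^3 + 9*k^2 - 6*k - 6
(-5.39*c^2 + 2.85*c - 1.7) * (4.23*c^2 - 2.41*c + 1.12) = -22.7997*c^4 + 25.0454*c^3 - 20.0963*c^2 + 7.289*c - 1.904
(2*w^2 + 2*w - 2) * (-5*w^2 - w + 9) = -10*w^4 - 12*w^3 + 26*w^2 + 20*w - 18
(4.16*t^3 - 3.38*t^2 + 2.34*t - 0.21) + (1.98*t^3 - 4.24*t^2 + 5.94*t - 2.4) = 6.14*t^3 - 7.62*t^2 + 8.28*t - 2.61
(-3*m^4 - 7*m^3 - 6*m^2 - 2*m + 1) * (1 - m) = 3*m^5 + 4*m^4 - m^3 - 4*m^2 - 3*m + 1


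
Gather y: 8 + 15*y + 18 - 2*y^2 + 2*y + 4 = -2*y^2 + 17*y + 30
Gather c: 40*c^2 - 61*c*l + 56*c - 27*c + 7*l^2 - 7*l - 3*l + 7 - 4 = 40*c^2 + c*(29 - 61*l) + 7*l^2 - 10*l + 3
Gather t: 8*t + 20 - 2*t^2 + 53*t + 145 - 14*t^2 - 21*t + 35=-16*t^2 + 40*t + 200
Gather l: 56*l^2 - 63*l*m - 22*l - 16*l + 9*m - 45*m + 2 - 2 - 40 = 56*l^2 + l*(-63*m - 38) - 36*m - 40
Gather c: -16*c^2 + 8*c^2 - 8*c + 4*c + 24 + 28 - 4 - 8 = -8*c^2 - 4*c + 40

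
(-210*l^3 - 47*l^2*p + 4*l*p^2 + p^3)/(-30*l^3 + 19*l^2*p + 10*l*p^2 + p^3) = (-7*l + p)/(-l + p)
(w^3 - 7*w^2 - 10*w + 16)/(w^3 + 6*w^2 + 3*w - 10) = (w - 8)/(w + 5)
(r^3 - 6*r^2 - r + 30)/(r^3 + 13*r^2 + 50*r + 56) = (r^2 - 8*r + 15)/(r^2 + 11*r + 28)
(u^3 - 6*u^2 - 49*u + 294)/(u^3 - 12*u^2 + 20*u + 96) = (u^2 - 49)/(u^2 - 6*u - 16)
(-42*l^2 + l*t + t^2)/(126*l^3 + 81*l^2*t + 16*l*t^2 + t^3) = (-6*l + t)/(18*l^2 + 9*l*t + t^2)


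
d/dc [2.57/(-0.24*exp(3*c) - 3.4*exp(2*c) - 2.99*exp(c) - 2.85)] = (1.8504*exp(2*c) + 17.476*exp(c) + 7.6843)*exp(c)/(0.24*exp(3*c) + 3.4*exp(2*c) + 2.99*exp(c) + 2.85)^2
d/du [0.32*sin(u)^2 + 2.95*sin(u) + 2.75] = (0.64*sin(u) + 2.95)*cos(u)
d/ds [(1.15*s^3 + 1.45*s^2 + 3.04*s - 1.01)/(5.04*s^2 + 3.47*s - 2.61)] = (5.796*s^4 + 7.981*s^3 - 19.2946*s^2 + 2.6118*s - 4.4297)/(25.4016*s^4 + 34.9776*s^3 - 14.2679*s^2 - 18.1134*s + 6.8121)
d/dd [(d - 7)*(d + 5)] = 2*d - 2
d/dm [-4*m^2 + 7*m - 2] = 7 - 8*m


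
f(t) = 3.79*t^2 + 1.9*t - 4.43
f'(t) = 7.58*t + 1.9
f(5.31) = 112.52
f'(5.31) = 42.15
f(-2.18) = 9.44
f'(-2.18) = -14.62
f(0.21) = -3.86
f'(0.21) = 3.49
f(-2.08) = 8.02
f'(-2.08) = -13.87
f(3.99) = 63.49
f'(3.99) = 32.14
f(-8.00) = 222.93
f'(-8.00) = -58.74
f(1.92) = 13.19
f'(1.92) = 16.45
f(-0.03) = -4.48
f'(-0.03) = 1.67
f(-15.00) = 819.82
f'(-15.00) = -111.80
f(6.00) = 143.41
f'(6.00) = 47.38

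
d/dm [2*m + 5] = 2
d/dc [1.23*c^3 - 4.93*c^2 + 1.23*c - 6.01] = 3.69*c^2 - 9.86*c + 1.23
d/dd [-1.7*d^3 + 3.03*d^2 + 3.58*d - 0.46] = -5.1*d^2 + 6.06*d + 3.58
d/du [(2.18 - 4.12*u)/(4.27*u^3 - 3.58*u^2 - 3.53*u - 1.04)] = (35.1848*u^3 - 42.6754*u^2 + 15.6088*u + 11.9802)/(18.2329*u^6 - 30.5732*u^5 - 17.3298*u^4 + 16.3932*u^3 + 19.9073*u^2 + 7.3424*u + 1.0816)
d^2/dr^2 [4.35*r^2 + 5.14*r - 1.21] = 8.70000000000000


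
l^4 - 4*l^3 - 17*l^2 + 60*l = l*(l - 5)*(l - 3)*(l + 4)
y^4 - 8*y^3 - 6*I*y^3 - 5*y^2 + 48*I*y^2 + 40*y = y*(y - 8)*(y - 5*I)*(y - I)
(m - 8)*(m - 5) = m^2 - 13*m + 40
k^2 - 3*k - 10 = (k - 5)*(k + 2)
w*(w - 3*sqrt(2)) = w^2 - 3*sqrt(2)*w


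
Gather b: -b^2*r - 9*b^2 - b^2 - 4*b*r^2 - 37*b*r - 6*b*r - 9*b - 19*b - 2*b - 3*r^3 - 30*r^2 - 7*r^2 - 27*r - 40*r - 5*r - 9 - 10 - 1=b^2*(-r - 10) + b*(-4*r^2 - 43*r - 30) - 3*r^3 - 37*r^2 - 72*r - 20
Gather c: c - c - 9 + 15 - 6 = 0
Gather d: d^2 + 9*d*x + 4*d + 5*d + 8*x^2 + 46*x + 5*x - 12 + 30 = d^2 + d*(9*x + 9) + 8*x^2 + 51*x + 18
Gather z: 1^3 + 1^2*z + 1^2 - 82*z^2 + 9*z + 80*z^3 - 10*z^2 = 80*z^3 - 92*z^2 + 10*z + 2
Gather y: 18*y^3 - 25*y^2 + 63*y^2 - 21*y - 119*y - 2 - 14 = 18*y^3 + 38*y^2 - 140*y - 16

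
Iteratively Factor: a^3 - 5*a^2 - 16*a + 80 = (a - 4)*(a^2 - a - 20) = (a - 4)*(a + 4)*(a - 5)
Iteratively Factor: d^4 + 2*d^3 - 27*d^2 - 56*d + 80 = (d + 4)*(d^3 - 2*d^2 - 19*d + 20) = (d - 5)*(d + 4)*(d^2 + 3*d - 4) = (d - 5)*(d + 4)^2*(d - 1)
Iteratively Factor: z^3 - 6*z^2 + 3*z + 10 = (z + 1)*(z^2 - 7*z + 10) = (z - 5)*(z + 1)*(z - 2)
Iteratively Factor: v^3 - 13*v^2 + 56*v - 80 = (v - 5)*(v^2 - 8*v + 16) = (v - 5)*(v - 4)*(v - 4)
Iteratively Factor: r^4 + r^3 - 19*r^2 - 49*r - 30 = (r - 5)*(r^3 + 6*r^2 + 11*r + 6) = (r - 5)*(r + 2)*(r^2 + 4*r + 3) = (r - 5)*(r + 2)*(r + 3)*(r + 1)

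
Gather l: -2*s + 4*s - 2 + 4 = 2*s + 2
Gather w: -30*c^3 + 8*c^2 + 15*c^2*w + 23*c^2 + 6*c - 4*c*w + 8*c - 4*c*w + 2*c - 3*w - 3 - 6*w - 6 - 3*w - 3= -30*c^3 + 31*c^2 + 16*c + w*(15*c^2 - 8*c - 12) - 12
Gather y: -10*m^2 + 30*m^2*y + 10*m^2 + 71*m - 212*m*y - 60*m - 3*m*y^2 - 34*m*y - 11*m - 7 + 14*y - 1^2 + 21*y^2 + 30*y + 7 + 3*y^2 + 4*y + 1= y^2*(24 - 3*m) + y*(30*m^2 - 246*m + 48)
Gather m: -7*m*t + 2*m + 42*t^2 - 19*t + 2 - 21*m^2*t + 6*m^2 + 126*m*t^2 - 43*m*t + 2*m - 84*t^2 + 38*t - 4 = m^2*(6 - 21*t) + m*(126*t^2 - 50*t + 4) - 42*t^2 + 19*t - 2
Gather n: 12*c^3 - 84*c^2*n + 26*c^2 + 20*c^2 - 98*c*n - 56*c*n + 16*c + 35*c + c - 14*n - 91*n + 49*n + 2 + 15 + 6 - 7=12*c^3 + 46*c^2 + 52*c + n*(-84*c^2 - 154*c - 56) + 16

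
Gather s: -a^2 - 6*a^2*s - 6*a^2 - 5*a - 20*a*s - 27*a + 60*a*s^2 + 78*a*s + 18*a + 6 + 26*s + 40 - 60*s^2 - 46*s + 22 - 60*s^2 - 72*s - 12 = -7*a^2 - 14*a + s^2*(60*a - 120) + s*(-6*a^2 + 58*a - 92) + 56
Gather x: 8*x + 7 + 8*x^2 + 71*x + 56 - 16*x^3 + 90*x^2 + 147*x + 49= -16*x^3 + 98*x^2 + 226*x + 112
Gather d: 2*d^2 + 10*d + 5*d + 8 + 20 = 2*d^2 + 15*d + 28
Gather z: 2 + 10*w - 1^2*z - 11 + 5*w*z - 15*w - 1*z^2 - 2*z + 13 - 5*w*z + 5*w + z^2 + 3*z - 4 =0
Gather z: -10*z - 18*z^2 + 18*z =-18*z^2 + 8*z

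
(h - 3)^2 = h^2 - 6*h + 9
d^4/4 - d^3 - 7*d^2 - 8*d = d*(d/4 + 1/2)*(d - 8)*(d + 2)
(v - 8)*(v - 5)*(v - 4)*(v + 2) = v^4 - 15*v^3 + 58*v^2 + 24*v - 320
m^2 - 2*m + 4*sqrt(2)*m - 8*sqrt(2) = (m - 2)*(m + 4*sqrt(2))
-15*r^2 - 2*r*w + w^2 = (-5*r + w)*(3*r + w)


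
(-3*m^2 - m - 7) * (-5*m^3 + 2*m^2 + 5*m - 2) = 15*m^5 - m^4 + 18*m^3 - 13*m^2 - 33*m + 14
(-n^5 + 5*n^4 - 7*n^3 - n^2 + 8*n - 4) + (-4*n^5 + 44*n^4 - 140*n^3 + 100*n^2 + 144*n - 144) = -5*n^5 + 49*n^4 - 147*n^3 + 99*n^2 + 152*n - 148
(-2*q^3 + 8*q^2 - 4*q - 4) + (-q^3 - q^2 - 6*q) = -3*q^3 + 7*q^2 - 10*q - 4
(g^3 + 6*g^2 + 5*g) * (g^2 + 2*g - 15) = g^5 + 8*g^4 + 2*g^3 - 80*g^2 - 75*g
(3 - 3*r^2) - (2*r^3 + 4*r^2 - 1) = -2*r^3 - 7*r^2 + 4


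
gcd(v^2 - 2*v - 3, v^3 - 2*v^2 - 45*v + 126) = v - 3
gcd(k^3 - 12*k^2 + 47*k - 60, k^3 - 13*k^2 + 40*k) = k - 5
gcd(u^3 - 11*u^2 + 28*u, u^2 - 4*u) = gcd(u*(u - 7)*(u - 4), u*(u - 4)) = u^2 - 4*u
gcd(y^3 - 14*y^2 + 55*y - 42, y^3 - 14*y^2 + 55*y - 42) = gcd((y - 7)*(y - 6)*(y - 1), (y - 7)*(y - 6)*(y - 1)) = y^3 - 14*y^2 + 55*y - 42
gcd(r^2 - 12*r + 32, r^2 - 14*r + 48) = r - 8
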